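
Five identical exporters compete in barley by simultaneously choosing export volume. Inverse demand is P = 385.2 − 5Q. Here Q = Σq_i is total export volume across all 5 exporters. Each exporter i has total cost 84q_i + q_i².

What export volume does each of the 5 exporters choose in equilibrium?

9.4125

A representative exporter's profit is π_i = q_i(385.2 − 5Q) − 84q_i − q_i², with Q = q_i + Σ_{j≠i} q_j.
First-order condition: 301.2 − 12q_i − 5Σ_{j≠i} q_j = 0.
Imposing symmetry (q_j = q for all j) turns Σ_{j≠i} q_j into 4q, so 301.2 = 32q and q = 9.4125.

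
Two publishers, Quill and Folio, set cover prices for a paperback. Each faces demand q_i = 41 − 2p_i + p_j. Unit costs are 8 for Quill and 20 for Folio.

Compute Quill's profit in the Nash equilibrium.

317.52

Quill's profit: π = (p_{Quill} − 8)(41 − 2p_{Quill} + p_{Folio}).
∂π/∂p_{Quill} = 57 − 4p_{Quill} + p_{Folio} = 0 ⇒ p_{Quill} = 14.25 + 0.25p_{Folio}.
Similarly p_{Folio} = 20.25 + 0.25p_{Quill}.
Solving the two reaction functions simultaneously: (1 − (0.25)(0.25))p_{Quill} = 14.25 + 0.25·20.25, so 0.9375p_{Quill} = 19.3125 and p_{Quill} = 20.6.
Then p_{Folio} = 20.25 + 0.25·20.6 = 25.4.
q_{Quill} = 41 − 2·20.6 + 25.4 = 25.2.
Profit = (20.6 − 8)·25.2 = 317.52.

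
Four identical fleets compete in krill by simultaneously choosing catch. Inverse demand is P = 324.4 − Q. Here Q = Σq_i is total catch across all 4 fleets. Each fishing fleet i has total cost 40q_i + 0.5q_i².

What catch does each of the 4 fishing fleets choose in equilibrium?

47.4

A representative fishing fleet's profit is π_i = q_i(324.4 − Q) − 40q_i − 0.5q_i², with Q = q_i + Σ_{j≠i} q_j.
First-order condition: 284.4 − 3q_i − Σ_{j≠i} q_j = 0.
With identical fishing fleets, set every q_j = q: then 284.4 − 3q − 3q = 0, i.e. q = 284.4/6 = 47.4.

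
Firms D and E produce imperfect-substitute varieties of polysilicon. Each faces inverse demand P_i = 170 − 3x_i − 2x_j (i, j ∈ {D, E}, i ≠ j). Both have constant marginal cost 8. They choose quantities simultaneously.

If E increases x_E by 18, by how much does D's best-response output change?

Firm D's profit: π = x_D(170 − 3x_D − 2x_E) − 8x_D.
∂π/∂x_D = 162 − 6x_D − 2x_E = 0 ⇒ x_D = 27 − (1/3)x_E.
The reaction-function slope is −1/3, so an 18-unit rise in x_E moves x_D by −1/3 × 18 = −6. D's best response falls — the actions are strategic substitutes.

-6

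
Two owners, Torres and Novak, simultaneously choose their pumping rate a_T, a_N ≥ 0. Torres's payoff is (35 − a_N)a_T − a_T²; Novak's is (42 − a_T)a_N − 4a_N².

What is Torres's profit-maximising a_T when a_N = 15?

10

Expanding Torres's payoff: 35a_T − a_Na_T − a_T².
∂π/∂a_T = 35 − a_N − 2a_T = 0, so a_T = 17.5 − 0.5a_N.
At a_N = 15: a_T = 17.5 − 0.5·15 = 10.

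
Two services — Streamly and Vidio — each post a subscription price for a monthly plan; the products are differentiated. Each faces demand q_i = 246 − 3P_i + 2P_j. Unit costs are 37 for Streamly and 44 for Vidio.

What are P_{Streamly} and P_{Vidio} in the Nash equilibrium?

Streamly's profit: π = (P_{Streamly} − 37)(246 − 3P_{Streamly} + 2P_{Vidio}).
∂π/∂P_{Streamly} = 357 − 6P_{Streamly} + 2P_{Vidio} = 0 ⇒ P_{Streamly} = 59.5 + (1/3)P_{Vidio}.
Similarly P_{Vidio} = 63 + (1/3)P_{Streamly}.
Substituting the second reaction function into the first: P_{Streamly} = 59.5 + (1/3)(63 + (1/3)P_{Streamly}), which gives (8/9)P_{Streamly} = 80.5 ⇒ P_{Streamly} = 90.5625.
Then P_{Vidio} = 63 + (1/3)·90.5625 = 93.1875.

90.5625, 93.1875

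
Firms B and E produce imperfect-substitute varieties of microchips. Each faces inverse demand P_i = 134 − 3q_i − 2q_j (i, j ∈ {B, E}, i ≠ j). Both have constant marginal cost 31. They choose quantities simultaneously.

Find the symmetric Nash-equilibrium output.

12.875

Firm B's profit: π = q_B(134 − 3q_B − 2q_E) − 31q_B.
∂π/∂q_B = 103 − 6q_B − 2q_E = 0 ⇒ q_B = 103/6 − (1/3)q_E.
Setting q_B = q_E in the reaction function: q_B = 103/6 − (1/3)q_B, so q_B = (103/6) / (4/3) = 12.875.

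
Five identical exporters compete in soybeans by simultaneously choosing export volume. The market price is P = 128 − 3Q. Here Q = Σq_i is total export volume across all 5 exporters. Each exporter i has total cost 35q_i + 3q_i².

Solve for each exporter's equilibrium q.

3.875

A representative exporter's profit is π_i = q_i(128 − 3Q) − 35q_i − 3q_i², with Q = q_i + Σ_{j≠i} q_j.
First-order condition: 93 − 12q_i − 3Σ_{j≠i} q_j = 0.
In a symmetric equilibrium every exporter chooses the same q, so Σ_{j≠i} q_j = 4q. The condition becomes 93 − 24q = 0, giving q = 93/24 = 3.875.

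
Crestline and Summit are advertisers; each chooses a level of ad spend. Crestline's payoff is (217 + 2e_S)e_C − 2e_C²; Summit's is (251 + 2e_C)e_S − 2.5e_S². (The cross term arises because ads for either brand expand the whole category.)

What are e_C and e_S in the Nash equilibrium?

99.1875, 89.875

Expanding Crestline's payoff: 217e_C + 2e_Se_C − 2e_C².
∂π/∂e_C = 217 + 2e_S − 4e_C = 0, so e_C = 54.25 + 0.5e_S.
Likewise for Summit: e_S = 50.2 + 0.4e_C.
Plugging e_S into Crestline's best response: e_C = 54.25 + 0.5(50.2 + 0.4e_C) ⇒ 0.8e_C = 79.35, so e_C = 99.1875.
Then e_S = 50.2 + 0.4·99.1875 = 89.875.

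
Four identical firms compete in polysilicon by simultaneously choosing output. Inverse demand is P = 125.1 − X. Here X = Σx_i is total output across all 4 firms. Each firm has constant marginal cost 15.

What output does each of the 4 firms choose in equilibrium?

A representative firm's profit is π_i = x_i(125.1 − X) − 15x_i, with X = x_i + Σ_{j≠i} x_j.
First-order condition: 110.1 − 2x_i − Σ_{j≠i} x_j = 0.
In a symmetric equilibrium every firm chooses the same x, so Σ_{j≠i} x_j = 3x. The condition becomes 110.1 − 5x = 0, giving x = 110.1/5 = 22.02.

22.02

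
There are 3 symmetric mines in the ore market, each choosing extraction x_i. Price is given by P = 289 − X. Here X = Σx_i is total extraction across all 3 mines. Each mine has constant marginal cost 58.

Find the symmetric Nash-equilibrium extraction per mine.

57.75

A representative mine's profit is π_i = x_i(289 − X) − 58x_i, with X = x_i + Σ_{j≠i} x_j.
First-order condition: 231 − 2x_i − Σ_{j≠i} x_j = 0.
With identical mines, set every x_j = x: then 231 − 2x − 2x = 0, i.e. x = 231/4 = 57.75.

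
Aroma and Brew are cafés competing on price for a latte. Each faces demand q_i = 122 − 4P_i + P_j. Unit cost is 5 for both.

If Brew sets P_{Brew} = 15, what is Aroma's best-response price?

19.625

Aroma's profit: π = (P_{Aroma} − 5)(122 − 4P_{Aroma} + P_{Brew}).
∂π/∂P_{Aroma} = 142 − 8P_{Aroma} + P_{Brew} = 0 ⇒ P_{Aroma} = 17.75 + 0.125P_{Brew}.
At P_{Brew} = 15: P_{Aroma} = 17.75 + 0.125·15 = 19.625.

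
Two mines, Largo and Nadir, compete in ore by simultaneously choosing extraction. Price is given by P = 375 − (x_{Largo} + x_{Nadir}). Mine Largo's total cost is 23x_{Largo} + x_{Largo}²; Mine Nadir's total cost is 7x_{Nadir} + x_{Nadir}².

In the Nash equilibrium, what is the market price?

Mine Largo's profit: π = x_{Largo}(375 − (x_{Largo} + x_{Nadir})) − 23x_{Largo} − x_{Largo}².
∂π/∂x_{Largo} = 352 − 4x_{Largo} − x_{Nadir} = 0, so x_{Largo} = 88 − 0.25x_{Nadir}.
By the same steps for Nadir: x_{Nadir} = 92 − 0.25x_{Largo}.
Plugging x_{Nadir} into Largo's best response: x_{Largo} = 88 − 0.25(92 − 0.25x_{Largo}) ⇒ 0.9375x_{Largo} = 65, so x_{Largo} = 208/3.
Then x_{Nadir} = 92 − 0.25·(208/3) = 224/3.
Equilibrium price: P = 375 − 144 = 231.

231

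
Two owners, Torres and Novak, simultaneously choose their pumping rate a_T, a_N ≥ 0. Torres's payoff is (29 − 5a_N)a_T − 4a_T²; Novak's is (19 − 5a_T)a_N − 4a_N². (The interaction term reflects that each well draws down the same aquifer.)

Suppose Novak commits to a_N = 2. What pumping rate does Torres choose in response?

Expanding Torres's payoff: 29a_T − 5a_Na_T − 4a_T².
∂π/∂a_T = 29 − 5a_N − 8a_T = 0, so a_T = 3.625 − 0.625a_N.
At a_N = 2: a_T = 3.625 − 0.625·2 = 2.375.

2.375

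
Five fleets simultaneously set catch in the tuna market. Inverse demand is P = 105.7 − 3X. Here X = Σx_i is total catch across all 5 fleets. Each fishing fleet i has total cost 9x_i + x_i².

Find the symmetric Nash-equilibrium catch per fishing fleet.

4.835

A representative fishing fleet's profit is π_i = x_i(105.7 − 3X) − 9x_i − x_i², with X = x_i + Σ_{j≠i} x_j.
First-order condition: 96.7 − 8x_i − 3Σ_{j≠i} x_j = 0.
With identical fishing fleets, set every x_j = x: then 96.7 − 8x − 12x = 0, i.e. x = 96.7/20 = 4.835.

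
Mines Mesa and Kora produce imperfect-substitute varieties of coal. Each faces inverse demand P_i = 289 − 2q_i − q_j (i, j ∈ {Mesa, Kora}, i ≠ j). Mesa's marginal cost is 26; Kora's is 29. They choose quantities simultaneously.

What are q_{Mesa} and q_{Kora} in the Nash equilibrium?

52.8, 51.8

Mine Mesa's profit: π = q_{Mesa}(289 − 2q_{Mesa} − q_{Kora}) − 26q_{Mesa}.
∂π/∂q_{Mesa} = 263 − 4q_{Mesa} − q_{Kora} = 0 ⇒ q_{Mesa} = 65.75 − 0.25q_{Kora}.
Similarly q_{Kora} = 65 − 0.25q_{Mesa}.
Plugging q_{Kora} into Mesa's best response: q_{Mesa} = 65.75 − 0.25(65 − 0.25q_{Mesa}) ⇒ 0.9375q_{Mesa} = 49.5, so q_{Mesa} = 52.8.
Then q_{Kora} = 65 − 0.25·52.8 = 51.8.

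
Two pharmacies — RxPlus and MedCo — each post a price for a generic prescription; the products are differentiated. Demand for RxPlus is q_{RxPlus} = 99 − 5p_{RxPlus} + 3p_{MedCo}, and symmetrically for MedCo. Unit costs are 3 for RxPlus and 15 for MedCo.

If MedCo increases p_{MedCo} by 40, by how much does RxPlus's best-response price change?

RxPlus's profit: π = (p_{RxPlus} − 3)(99 − 5p_{RxPlus} + 3p_{MedCo}).
∂π/∂p_{RxPlus} = 114 − 10p_{RxPlus} + 3p_{MedCo} = 0 ⇒ p_{RxPlus} = 11.4 + 0.3p_{MedCo}.
The reaction-function slope is 0.3, so a 40-unit rise in p_{MedCo} moves p_{RxPlus} by 0.3 × 40 = 12. RxPlus's best response rises — the actions are strategic complements.

12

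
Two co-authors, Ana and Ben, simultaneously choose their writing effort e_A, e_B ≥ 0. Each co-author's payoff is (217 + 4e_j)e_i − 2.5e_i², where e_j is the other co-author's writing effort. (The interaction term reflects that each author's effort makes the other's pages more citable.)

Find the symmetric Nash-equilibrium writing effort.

Ana's payoff is (217 + 4e_B)e_A − 2.5e_A².
∂π/∂e_A = 217 + 4e_B − 5e_A = 0, so e_A = 43.4 + 0.8e_B.
By symmetry e_B = e_A; substituting into the reaction function, 0.2e_A = 43.4 and e_A = 217.

217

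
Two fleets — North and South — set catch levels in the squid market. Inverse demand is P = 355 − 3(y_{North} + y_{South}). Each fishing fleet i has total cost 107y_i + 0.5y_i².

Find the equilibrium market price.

Fishing fleet North's profit: π = y_{North}(355 − 3(y_{North} + y_{South})) − 107y_{North} − 0.5y_{North}².
∂π/∂y_{North} = 248 − 7y_{North} − 3y_{South} = 0, so y_{North} = 248/7 − (3/7)y_{South}.
Setting y_{North} = y_{South} in the reaction function: y_{North} = 248/7 − (3/7)y_{North}, so y_{North} = (248/7) / (10/7) = 24.8.
Equilibrium price: P = 355 − 3·49.6 = 206.2.

206.2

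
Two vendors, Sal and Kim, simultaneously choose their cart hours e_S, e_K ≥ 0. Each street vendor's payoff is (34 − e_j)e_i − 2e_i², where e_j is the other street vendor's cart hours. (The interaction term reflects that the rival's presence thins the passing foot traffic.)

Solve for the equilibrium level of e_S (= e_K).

6.8

Sal's payoff is (34 − e_K)e_S − 2e_S².
∂π/∂e_S = 34 − e_K − 4e_S = 0, so e_S = 8.5 − 0.25e_K.
Setting e_S = e_K in the reaction function: e_S = 8.5 − 0.25e_S, so e_S = 8.5 / 1.25 = 6.8.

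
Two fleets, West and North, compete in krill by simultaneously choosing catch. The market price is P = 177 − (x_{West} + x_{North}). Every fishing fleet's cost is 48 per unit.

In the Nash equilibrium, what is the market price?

91

Fishing fleet West's profit: π = x_{West}(177 − (x_{West} + x_{North})) − 48x_{West}.
∂π/∂x_{West} = 129 − 2x_{West} − x_{North} = 0, so x_{West} = 64.5 − 0.5x_{North}.
The game is symmetric, so in equilibrium x_{North} = x_{West}: the reaction function gives 1.5x_{West} = 64.5, hence x_{West} = 43.
Equilibrium price: P = 177 − 86 = 91.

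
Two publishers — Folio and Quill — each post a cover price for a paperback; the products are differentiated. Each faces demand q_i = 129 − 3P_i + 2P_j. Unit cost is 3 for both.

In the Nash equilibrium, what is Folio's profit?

2976.75

Folio's profit: π = (P_{Folio} − 3)(129 − 3P_{Folio} + 2P_{Quill}).
∂π/∂P_{Folio} = 138 − 6P_{Folio} + 2P_{Quill} = 0 ⇒ P_{Folio} = 23 + (1/3)P_{Quill}.
The game is symmetric, so in equilibrium P_{Quill} = P_{Folio}: the reaction function gives (2/3)P_{Folio} = 23, hence P_{Folio} = 34.5.
q_{Folio} = 129 − 3·34.5 + 2·34.5 = 94.5.
Profit = (34.5 − 3)·94.5 = 2976.75.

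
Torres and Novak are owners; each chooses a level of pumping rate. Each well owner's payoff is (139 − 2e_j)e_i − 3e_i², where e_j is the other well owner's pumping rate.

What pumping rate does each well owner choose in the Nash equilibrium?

Torres's payoff is (139 − 2e_N)e_T − 3e_T².
∂π/∂e_T = 139 − 2e_N − 6e_T = 0, so e_T = 139/6 − (1/3)e_N.
By symmetry e_N = e_T; substituting into the reaction function, (4/3)e_T = 139/6 and e_T = 17.375.

17.375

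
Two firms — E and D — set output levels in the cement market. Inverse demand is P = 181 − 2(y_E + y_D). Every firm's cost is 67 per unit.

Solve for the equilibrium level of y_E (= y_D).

19

Firm E's profit: π = y_E(181 − 2(y_E + y_D)) − 67y_E.
∂π/∂y_E = 114 − 4y_E − 2y_D = 0, so y_E = 28.5 − 0.5y_D.
By symmetry y_D = y_E; substituting into the reaction function, 1.5y_E = 28.5 and y_E = 19.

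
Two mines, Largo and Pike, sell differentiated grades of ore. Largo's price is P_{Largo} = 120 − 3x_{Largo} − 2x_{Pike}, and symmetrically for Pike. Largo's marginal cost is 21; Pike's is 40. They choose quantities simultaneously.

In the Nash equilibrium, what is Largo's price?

61.6875

Mine Largo's profit: π = x_{Largo}(120 − 3x_{Largo} − 2x_{Pike}) − 21x_{Largo}.
∂π/∂x_{Largo} = 99 − 6x_{Largo} − 2x_{Pike} = 0 ⇒ x_{Largo} = 16.5 − (1/3)x_{Pike}.
Similarly x_{Pike} = 40/3 − (1/3)x_{Largo}.
Plugging x_{Pike} into Largo's best response: x_{Largo} = 16.5 − (1/3)(40/3 − (1/3)x_{Largo}) ⇒ (8/9)x_{Largo} = 217/18, so x_{Largo} = 13.5625.
Then x_{Pike} = 40/3 − (1/3)·13.5625 = 8.8125.
P_{Largo} = 120 − 3·13.5625 − 2·8.8125 = 61.6875.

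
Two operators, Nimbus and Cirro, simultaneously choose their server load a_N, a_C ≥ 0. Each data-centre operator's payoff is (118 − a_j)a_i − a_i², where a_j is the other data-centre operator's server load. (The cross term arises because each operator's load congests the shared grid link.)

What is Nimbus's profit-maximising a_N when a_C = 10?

54

Nimbus's payoff is (118 − a_C)a_N − a_N².
∂π/∂a_N = 118 − a_C − 2a_N = 0, so a_N = 59 − 0.5a_C.
At a_C = 10: a_N = 59 − 0.5·10 = 54.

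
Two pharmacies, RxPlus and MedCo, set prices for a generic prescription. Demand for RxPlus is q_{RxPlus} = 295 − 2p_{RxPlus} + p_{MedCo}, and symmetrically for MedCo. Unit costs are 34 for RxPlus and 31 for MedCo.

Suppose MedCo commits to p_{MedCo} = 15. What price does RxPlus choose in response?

RxPlus's profit: π = (p_{RxPlus} − 34)(295 − 2p_{RxPlus} + p_{MedCo}).
∂π/∂p_{RxPlus} = 363 − 4p_{RxPlus} + p_{MedCo} = 0 ⇒ p_{RxPlus} = 90.75 + 0.25p_{MedCo}.
At p_{MedCo} = 15: p_{RxPlus} = 90.75 + 0.25·15 = 94.5.

94.5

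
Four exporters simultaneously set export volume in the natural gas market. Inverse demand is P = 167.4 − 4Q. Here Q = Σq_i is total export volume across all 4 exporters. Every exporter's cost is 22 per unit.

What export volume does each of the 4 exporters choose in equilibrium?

A representative exporter's profit is π_i = q_i(167.4 − 4Q) − 22q_i, with Q = q_i + Σ_{j≠i} q_j.
First-order condition: 145.4 − 8q_i − 4Σ_{j≠i} q_j = 0.
Imposing symmetry (q_j = q for all j) turns Σ_{j≠i} q_j into 3q, so 145.4 = 20q and q = 7.27.

7.27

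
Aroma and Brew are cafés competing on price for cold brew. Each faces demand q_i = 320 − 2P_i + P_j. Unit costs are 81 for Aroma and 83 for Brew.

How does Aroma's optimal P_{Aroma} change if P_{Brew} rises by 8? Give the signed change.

2

Aroma's profit: π = (P_{Aroma} − 81)(320 − 2P_{Aroma} + P_{Brew}).
∂π/∂P_{Aroma} = 482 − 4P_{Aroma} + P_{Brew} = 0 ⇒ P_{Aroma} = 120.5 + 0.25P_{Brew}.
The reaction-function slope is 0.25, so an 8-unit rise in P_{Brew} moves P_{Aroma} by 0.25 × 8 = 2. Aroma's best response rises — the actions are strategic complements.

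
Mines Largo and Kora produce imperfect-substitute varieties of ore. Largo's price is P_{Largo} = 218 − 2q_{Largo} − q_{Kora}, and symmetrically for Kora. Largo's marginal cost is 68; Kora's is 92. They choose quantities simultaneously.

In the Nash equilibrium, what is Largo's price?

131.2

Mine Largo's profit: π = q_{Largo}(218 − 2q_{Largo} − q_{Kora}) − 68q_{Largo}.
∂π/∂q_{Largo} = 150 − 4q_{Largo} − q_{Kora} = 0 ⇒ q_{Largo} = 37.5 − 0.25q_{Kora}.
Similarly q_{Kora} = 31.5 − 0.25q_{Largo}.
Solving the two reaction functions simultaneously: (1 − (−0.25)(−0.25))q_{Largo} = 37.5 − 0.25·31.5, so 0.9375q_{Largo} = 29.625 and q_{Largo} = 31.6.
Then q_{Kora} = 31.5 − 0.25·31.6 = 23.6.
P_{Largo} = 218 − 2·31.6 − 23.6 = 131.2.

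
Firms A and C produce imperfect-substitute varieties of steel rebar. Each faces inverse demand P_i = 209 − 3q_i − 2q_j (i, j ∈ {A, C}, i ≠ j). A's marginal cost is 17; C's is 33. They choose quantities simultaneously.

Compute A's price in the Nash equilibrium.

92

Firm A's profit: π = q_A(209 − 3q_A − 2q_C) − 17q_A.
∂π/∂q_A = 192 − 6q_A − 2q_C = 0 ⇒ q_A = 32 − (1/3)q_C.
Similarly q_C = 88/3 − (1/3)q_A.
Solving the two reaction functions simultaneously: (1 − (−1/3)(−1/3))q_A = 32 − (1/3)·(88/3), so (8/9)q_A = 200/9 and q_A = 25.
Then q_C = 88/3 − (1/3)·25 = 21.
P_A = 209 − 3·25 − 2·21 = 92.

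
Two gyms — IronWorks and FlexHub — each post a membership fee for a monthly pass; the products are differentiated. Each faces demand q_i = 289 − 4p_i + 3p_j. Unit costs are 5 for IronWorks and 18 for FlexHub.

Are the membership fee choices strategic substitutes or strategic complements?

strategic complements

IronWorks's profit: π = (p_{IronWorks} − 5)(289 − 4p_{IronWorks} + 3p_{FlexHub}).
∂π/∂p_{IronWorks} = 309 − 8p_{IronWorks} + 3p_{FlexHub} = 0 ⇒ p_{IronWorks} = 38.625 + 0.375p_{FlexHub}.
The best-response slope dp_{IronWorks}/dp_{FlexHub} = 0.375 > 0: the reaction function is upward-sloping, so the choices are strategic complements.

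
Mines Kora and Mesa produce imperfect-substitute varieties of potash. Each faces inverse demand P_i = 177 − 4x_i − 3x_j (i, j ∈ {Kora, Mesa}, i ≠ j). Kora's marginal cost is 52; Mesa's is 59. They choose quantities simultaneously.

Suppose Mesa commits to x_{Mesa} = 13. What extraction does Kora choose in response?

10.75

Mine Kora's profit: π = x_{Kora}(177 − 4x_{Kora} − 3x_{Mesa}) − 52x_{Kora}.
∂π/∂x_{Kora} = 125 − 8x_{Kora} − 3x_{Mesa} = 0 ⇒ x_{Kora} = 15.625 − 0.375x_{Mesa}.
At x_{Mesa} = 13: x_{Kora} = 15.625 − 0.375·13 = 10.75.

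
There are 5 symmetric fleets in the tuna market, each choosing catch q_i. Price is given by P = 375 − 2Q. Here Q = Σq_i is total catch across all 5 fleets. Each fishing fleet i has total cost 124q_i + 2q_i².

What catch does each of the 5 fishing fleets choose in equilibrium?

A representative fishing fleet's profit is π_i = q_i(375 − 2Q) − 124q_i − 2q_i², with Q = q_i + Σ_{j≠i} q_j.
First-order condition: 251 − 8q_i − 2Σ_{j≠i} q_j = 0.
With identical fishing fleets, set every q_j = q: then 251 − 8q − 8q = 0, i.e. q = 251/16 = 15.6875.

15.6875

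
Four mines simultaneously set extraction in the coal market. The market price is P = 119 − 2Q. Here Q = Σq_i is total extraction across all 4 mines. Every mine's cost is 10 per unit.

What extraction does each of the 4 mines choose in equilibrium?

A representative mine's profit is π_i = q_i(119 − 2Q) − 10q_i, with Q = q_i + Σ_{j≠i} q_j.
First-order condition: 109 − 4q_i − 2Σ_{j≠i} q_j = 0.
Imposing symmetry (q_j = q for all j) turns Σ_{j≠i} q_j into 3q, so 109 = 10q and q = 10.9.

10.9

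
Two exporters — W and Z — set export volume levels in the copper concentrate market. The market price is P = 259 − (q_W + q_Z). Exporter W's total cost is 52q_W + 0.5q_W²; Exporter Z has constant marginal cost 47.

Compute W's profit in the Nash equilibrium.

Exporter W's profit: π = q_W(259 − (q_W + q_Z)) − 52q_W − 0.5q_W².
∂π/∂q_W = 207 − 3q_W − q_Z = 0, so q_W = 69 − (1/3)q_Z.
For Z: ∂π/∂q_Z = 212 − 2q_Z − q_W = 0 ⇒ q_Z = 106 − 0.5q_W.
Solving the two reaction functions simultaneously: (1 − (−1/3)(−0.5))q_W = 69 − (1/3)·106, so (5/6)q_W = 101/3 and q_W = 40.4.
Then q_Z = 106 − 0.5·40.4 = 85.8.
Price P = 259 − 126.2 = 132.8.
W's profit: (132.8 − 52)·40.4 − 0.5(40.4)² = 2448.24.

2448.24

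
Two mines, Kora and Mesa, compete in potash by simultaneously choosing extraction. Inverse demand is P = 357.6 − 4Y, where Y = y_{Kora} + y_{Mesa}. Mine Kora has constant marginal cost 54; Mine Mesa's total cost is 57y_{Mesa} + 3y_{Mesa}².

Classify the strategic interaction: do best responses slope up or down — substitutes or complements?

Mine Kora's profit: π = y_{Kora}(357.6 − 4(y_{Kora} + y_{Mesa})) − 54y_{Kora}.
∂π/∂y_{Kora} = 303.6 − 8y_{Kora} − 4y_{Mesa} = 0, so y_{Kora} = 37.95 − 0.5y_{Mesa}.
The best-response slope dy_{Kora}/dy_{Mesa} = −0.5 < 0: the reaction function is downward-sloping, so the choices are strategic substitutes.

strategic substitutes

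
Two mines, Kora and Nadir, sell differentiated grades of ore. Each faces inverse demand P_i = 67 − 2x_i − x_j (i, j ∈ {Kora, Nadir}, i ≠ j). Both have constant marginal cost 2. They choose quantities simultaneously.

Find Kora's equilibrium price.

Mine Kora's profit: π = x_{Kora}(67 − 2x_{Kora} − x_{Nadir}) − 2x_{Kora}.
∂π/∂x_{Kora} = 65 − 4x_{Kora} − x_{Nadir} = 0 ⇒ x_{Kora} = 16.25 − 0.25x_{Nadir}.
By symmetry x_{Nadir} = x_{Kora}; substituting into the reaction function, 1.25x_{Kora} = 16.25 and x_{Kora} = 13.
P_{Kora} = 67 − 2·13 − 13 = 28.

28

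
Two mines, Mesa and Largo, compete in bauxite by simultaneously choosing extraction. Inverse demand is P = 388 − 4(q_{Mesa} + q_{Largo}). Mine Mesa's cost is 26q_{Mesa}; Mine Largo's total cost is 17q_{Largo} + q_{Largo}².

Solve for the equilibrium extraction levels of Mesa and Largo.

Mine Mesa's profit: π = q_{Mesa}(388 − 4(q_{Mesa} + q_{Largo})) − 26q_{Mesa}.
∂π/∂q_{Mesa} = 362 − 8q_{Mesa} − 4q_{Largo} = 0, so q_{Mesa} = 45.25 − 0.5q_{Largo}.
For Largo: ∂π/∂q_{Largo} = 371 − 10q_{Largo} − 4q_{Mesa} = 0 ⇒ q_{Largo} = 37.1 − 0.4q_{Mesa}.
Plugging q_{Largo} into Mesa's best response: q_{Mesa} = 45.25 − 0.5(37.1 − 0.4q_{Mesa}) ⇒ 0.8q_{Mesa} = 26.7, so q_{Mesa} = 33.375.
Then q_{Largo} = 37.1 − 0.4·33.375 = 23.75.

33.375, 23.75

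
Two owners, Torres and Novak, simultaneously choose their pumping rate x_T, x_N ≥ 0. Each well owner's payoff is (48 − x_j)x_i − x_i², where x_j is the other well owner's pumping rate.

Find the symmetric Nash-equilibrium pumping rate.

16

Torres's payoff is (48 − x_N)x_T − x_T².
∂π/∂x_T = 48 − x_N − 2x_T = 0, so x_T = 24 − 0.5x_N.
By symmetry x_N = x_T; substituting into the reaction function, 1.5x_T = 24 and x_T = 16.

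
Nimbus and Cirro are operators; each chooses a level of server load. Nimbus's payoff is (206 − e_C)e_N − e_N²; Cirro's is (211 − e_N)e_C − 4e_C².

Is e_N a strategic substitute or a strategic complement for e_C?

strategic substitutes

Expanding Nimbus's payoff: 206e_N − e_Ce_N − e_N².
∂π/∂e_N = 206 − e_C − 2e_N = 0, so e_N = 103 − 0.5e_C.
The best-response slope de_N/de_C = −0.5 < 0: the reaction function is downward-sloping, so the choices are strategic substitutes.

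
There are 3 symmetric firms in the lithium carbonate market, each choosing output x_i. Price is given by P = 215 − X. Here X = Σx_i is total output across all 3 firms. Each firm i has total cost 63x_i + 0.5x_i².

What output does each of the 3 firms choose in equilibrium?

30.4

A representative firm's profit is π_i = x_i(215 − X) − 63x_i − 0.5x_i², with X = x_i + Σ_{j≠i} x_j.
First-order condition: 152 − 3x_i − Σ_{j≠i} x_j = 0.
With identical firms, set every x_j = x: then 152 − 3x − 2x = 0, i.e. x = 152/5 = 30.4.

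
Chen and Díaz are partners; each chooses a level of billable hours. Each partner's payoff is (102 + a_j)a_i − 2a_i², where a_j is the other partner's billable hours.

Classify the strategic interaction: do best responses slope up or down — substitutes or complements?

strategic complements

Chen's payoff is (102 + a_D)a_C − 2a_C².
∂π/∂a_C = 102 + a_D − 4a_C = 0, so a_C = 25.5 + 0.25a_D.
The best-response slope da_C/da_D = 0.25 > 0: the reaction function is upward-sloping, so the choices are strategic complements.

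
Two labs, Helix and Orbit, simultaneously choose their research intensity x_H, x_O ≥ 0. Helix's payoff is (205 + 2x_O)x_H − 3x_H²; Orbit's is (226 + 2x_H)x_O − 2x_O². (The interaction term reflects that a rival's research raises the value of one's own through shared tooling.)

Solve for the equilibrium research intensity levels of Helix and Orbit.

63.6, 88.3

Expanding Helix's payoff: 205x_H + 2x_Ox_H − 3x_H².
∂π/∂x_H = 205 + 2x_O − 6x_H = 0, so x_H = 205/6 + (1/3)x_O.
Likewise for Orbit: x_O = 56.5 + 0.5x_H.
Solving the two reaction functions simultaneously: (1 − (1/3)(0.5))x_H = 205/6 + (1/3)·56.5, so (5/6)x_H = 53 and x_H = 63.6.
Then x_O = 56.5 + 0.5·63.6 = 88.3.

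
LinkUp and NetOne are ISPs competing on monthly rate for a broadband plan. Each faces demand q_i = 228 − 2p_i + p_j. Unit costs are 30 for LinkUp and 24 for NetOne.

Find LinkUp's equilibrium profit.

8502.08

LinkUp's profit: π = (p_{LinkUp} − 30)(228 − 2p_{LinkUp} + p_{NetOne}).
∂π/∂p_{LinkUp} = 288 − 4p_{LinkUp} + p_{NetOne} = 0 ⇒ p_{LinkUp} = 72 + 0.25p_{NetOne}.
Similarly p_{NetOne} = 69 + 0.25p_{LinkUp}.
Plugging p_{NetOne} into LinkUp's best response: p_{LinkUp} = 72 + 0.25(69 + 0.25p_{LinkUp}) ⇒ 0.9375p_{LinkUp} = 89.25, so p_{LinkUp} = 95.2.
Then p_{NetOne} = 69 + 0.25·95.2 = 92.8.
q_{LinkUp} = 228 − 2·95.2 + 92.8 = 130.4.
Profit = (95.2 − 30)·130.4 = 8502.08.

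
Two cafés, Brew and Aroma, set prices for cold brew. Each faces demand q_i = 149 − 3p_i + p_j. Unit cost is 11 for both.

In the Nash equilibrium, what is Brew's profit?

Brew's profit: π = (p_{Brew} − 11)(149 − 3p_{Brew} + p_{Aroma}).
∂π/∂p_{Brew} = 182 − 6p_{Brew} + p_{Aroma} = 0 ⇒ p_{Brew} = 91/3 + (1/6)p_{Aroma}.
Setting p_{Brew} = p_{Aroma} in the reaction function: p_{Brew} = 91/3 + (1/6)p_{Brew}, so p_{Brew} = (91/3) / (5/6) = 36.4.
q_{Brew} = 149 − 3·36.4 + 36.4 = 76.2.
Profit = (36.4 − 11)·76.2 = 1935.48.

1935.48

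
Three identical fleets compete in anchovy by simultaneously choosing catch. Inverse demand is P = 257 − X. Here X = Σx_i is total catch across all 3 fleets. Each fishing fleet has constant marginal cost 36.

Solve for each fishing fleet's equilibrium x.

A representative fishing fleet's profit is π_i = x_i(257 − X) − 36x_i, with X = x_i + Σ_{j≠i} x_j.
First-order condition: 221 − 2x_i − Σ_{j≠i} x_j = 0.
In a symmetric equilibrium every fishing fleet chooses the same x, so Σ_{j≠i} x_j = 2x. The condition becomes 221 − 4x = 0, giving x = 221/4 = 55.25.

55.25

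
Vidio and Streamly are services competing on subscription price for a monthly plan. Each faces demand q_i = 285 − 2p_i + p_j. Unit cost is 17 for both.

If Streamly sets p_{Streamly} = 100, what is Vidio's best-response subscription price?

104.75

Vidio's profit: π = (p_{Vidio} − 17)(285 − 2p_{Vidio} + p_{Streamly}).
∂π/∂p_{Vidio} = 319 − 4p_{Vidio} + p_{Streamly} = 0 ⇒ p_{Vidio} = 79.75 + 0.25p_{Streamly}.
At p_{Streamly} = 100: p_{Vidio} = 79.75 + 0.25·100 = 104.75.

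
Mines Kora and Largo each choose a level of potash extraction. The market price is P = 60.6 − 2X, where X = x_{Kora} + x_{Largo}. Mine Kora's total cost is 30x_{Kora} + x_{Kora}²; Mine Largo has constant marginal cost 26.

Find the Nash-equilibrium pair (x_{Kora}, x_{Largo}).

2.66, 7.32

Mine Kora's profit: π = x_{Kora}(60.6 − 2(x_{Kora} + x_{Largo})) − 30x_{Kora} − x_{Kora}².
∂π/∂x_{Kora} = 30.6 − 6x_{Kora} − 2x_{Largo} = 0, so x_{Kora} = 5.1 − (1/3)x_{Largo}.
For Largo: ∂π/∂x_{Largo} = 34.6 − 4x_{Largo} − 2x_{Kora} = 0 ⇒ x_{Largo} = 8.65 − 0.5x_{Kora}.
Substituting the second reaction function into the first: x_{Kora} = 5.1 − (1/3)(8.65 − 0.5x_{Kora}), which gives (5/6)x_{Kora} = 133/60 ⇒ x_{Kora} = 2.66.
Then x_{Largo} = 8.65 − 0.5·2.66 = 7.32.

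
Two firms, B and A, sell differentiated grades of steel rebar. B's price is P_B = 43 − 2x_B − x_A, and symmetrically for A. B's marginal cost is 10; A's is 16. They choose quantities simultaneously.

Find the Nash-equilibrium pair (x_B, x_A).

Firm B's profit: π = x_B(43 − 2x_B − x_A) − 10x_B.
∂π/∂x_B = 33 − 4x_B − x_A = 0 ⇒ x_B = 8.25 − 0.25x_A.
Similarly x_A = 6.75 − 0.25x_B.
Substituting the second reaction function into the first: x_B = 8.25 − 0.25(6.75 − 0.25x_B), which gives 0.9375x_B = 6.5625 ⇒ x_B = 7.
Then x_A = 6.75 − 0.25·7 = 5.

7, 5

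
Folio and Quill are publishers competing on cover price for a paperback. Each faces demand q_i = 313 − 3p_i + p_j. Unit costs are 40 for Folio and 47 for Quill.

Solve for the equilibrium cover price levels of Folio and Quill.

87.2, 90.2

Folio's profit: π = (p_{Folio} − 40)(313 − 3p_{Folio} + p_{Quill}).
∂π/∂p_{Folio} = 433 − 6p_{Folio} + p_{Quill} = 0 ⇒ p_{Folio} = 433/6 + (1/6)p_{Quill}.
Similarly p_{Quill} = 227/3 + (1/6)p_{Folio}.
Solving the two reaction functions simultaneously: (1 − (1/6)(1/6))p_{Folio} = 433/6 + (1/6)·(227/3), so (35/36)p_{Folio} = 763/9 and p_{Folio} = 87.2.
Then p_{Quill} = 227/3 + (1/6)·87.2 = 90.2.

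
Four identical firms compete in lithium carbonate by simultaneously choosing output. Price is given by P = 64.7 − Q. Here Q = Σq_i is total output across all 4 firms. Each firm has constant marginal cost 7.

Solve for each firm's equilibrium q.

A representative firm's profit is π_i = q_i(64.7 − Q) − 7q_i, with Q = q_i + Σ_{j≠i} q_j.
First-order condition: 57.7 − 2q_i − Σ_{j≠i} q_j = 0.
Imposing symmetry (q_j = q for all j) turns Σ_{j≠i} q_j into 3q, so 57.7 = 5q and q = 11.54.

11.54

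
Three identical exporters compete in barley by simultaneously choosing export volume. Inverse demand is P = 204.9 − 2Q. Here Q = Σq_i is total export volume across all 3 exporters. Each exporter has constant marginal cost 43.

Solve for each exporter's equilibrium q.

A representative exporter's profit is π_i = q_i(204.9 − 2Q) − 43q_i, with Q = q_i + Σ_{j≠i} q_j.
First-order condition: 161.9 − 4q_i − 2Σ_{j≠i} q_j = 0.
Imposing symmetry (q_j = q for all j) turns Σ_{j≠i} q_j into 2q, so 161.9 = 8q and q = 20.2375.

20.2375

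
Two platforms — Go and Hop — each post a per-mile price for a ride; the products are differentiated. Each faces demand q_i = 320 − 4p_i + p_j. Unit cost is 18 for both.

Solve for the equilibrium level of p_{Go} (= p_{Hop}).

Go's profit: π = (p_{Go} − 18)(320 − 4p_{Go} + p_{Hop}).
∂π/∂p_{Go} = 392 − 8p_{Go} + p_{Hop} = 0 ⇒ p_{Go} = 49 + 0.125p_{Hop}.
Setting p_{Go} = p_{Hop} in the reaction function: p_{Go} = 49 + 0.125p_{Go}, so p_{Go} = 49 / 0.875 = 56.

56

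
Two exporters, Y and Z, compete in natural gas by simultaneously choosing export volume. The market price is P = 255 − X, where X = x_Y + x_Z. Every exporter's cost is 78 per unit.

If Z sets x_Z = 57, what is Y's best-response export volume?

60

Exporter Y's profit: π = x_Y(255 − (x_Y + x_Z)) − 78x_Y.
∂π/∂x_Y = 177 − 2x_Y − x_Z = 0, so x_Y = 88.5 − 0.5x_Z.
At x_Z = 57: x_Y = 88.5 − 0.5·57 = 60.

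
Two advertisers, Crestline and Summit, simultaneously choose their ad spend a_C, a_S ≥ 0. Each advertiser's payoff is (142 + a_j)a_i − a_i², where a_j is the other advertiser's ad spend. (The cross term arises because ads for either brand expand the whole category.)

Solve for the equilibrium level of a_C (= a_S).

Crestline's payoff is (142 + a_S)a_C − a_C².
∂π/∂a_C = 142 + a_S − 2a_C = 0, so a_C = 71 + 0.5a_S.
The game is symmetric, so in equilibrium a_S = a_C: the reaction function gives 0.5a_C = 71, hence a_C = 142.

142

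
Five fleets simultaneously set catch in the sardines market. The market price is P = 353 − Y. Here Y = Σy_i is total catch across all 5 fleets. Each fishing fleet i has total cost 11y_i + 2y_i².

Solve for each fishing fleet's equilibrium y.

34.2

A representative fishing fleet's profit is π_i = y_i(353 − Y) − 11y_i − 2y_i², with Y = y_i + Σ_{j≠i} y_j.
First-order condition: 342 − 6y_i − Σ_{j≠i} y_j = 0.
Imposing symmetry (y_j = y for all j) turns Σ_{j≠i} y_j into 4y, so 342 = 10y and y = 34.2.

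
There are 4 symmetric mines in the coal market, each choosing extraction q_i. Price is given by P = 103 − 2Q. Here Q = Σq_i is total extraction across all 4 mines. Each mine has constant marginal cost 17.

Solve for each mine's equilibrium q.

8.6

A representative mine's profit is π_i = q_i(103 − 2Q) − 17q_i, with Q = q_i + Σ_{j≠i} q_j.
First-order condition: 86 − 4q_i − 2Σ_{j≠i} q_j = 0.
Imposing symmetry (q_j = q for all j) turns Σ_{j≠i} q_j into 3q, so 86 = 10q and q = 8.6.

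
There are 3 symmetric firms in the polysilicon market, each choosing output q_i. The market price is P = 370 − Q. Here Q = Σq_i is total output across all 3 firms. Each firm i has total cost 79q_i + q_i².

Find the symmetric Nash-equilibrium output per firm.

A representative firm's profit is π_i = q_i(370 − Q) − 79q_i − q_i², with Q = q_i + Σ_{j≠i} q_j.
First-order condition: 291 − 4q_i − Σ_{j≠i} q_j = 0.
Imposing symmetry (q_j = q for all j) turns Σ_{j≠i} q_j into 2q, so 291 = 6q and q = 48.5.

48.5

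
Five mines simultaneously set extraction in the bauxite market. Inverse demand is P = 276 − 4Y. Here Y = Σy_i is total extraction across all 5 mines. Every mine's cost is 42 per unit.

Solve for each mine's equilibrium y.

9.75

A representative mine's profit is π_i = y_i(276 − 4Y) − 42y_i, with Y = y_i + Σ_{j≠i} y_j.
First-order condition: 234 − 8y_i − 4Σ_{j≠i} y_j = 0.
In a symmetric equilibrium every mine chooses the same y, so Σ_{j≠i} y_j = 4y. The condition becomes 234 − 24y = 0, giving y = 234/24 = 9.75.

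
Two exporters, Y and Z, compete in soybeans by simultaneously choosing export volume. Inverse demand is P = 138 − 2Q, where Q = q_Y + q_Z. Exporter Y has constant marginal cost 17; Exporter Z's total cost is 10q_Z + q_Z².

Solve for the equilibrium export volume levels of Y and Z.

Exporter Y's profit: π = q_Y(138 − 2(q_Y + q_Z)) − 17q_Y.
∂π/∂q_Y = 121 − 4q_Y − 2q_Z = 0, so q_Y = 30.25 − 0.5q_Z.
For Z: ∂π/∂q_Z = 128 − 6q_Z − 2q_Y = 0 ⇒ q_Z = 64/3 − (1/3)q_Y.
Substituting the second reaction function into the first: q_Y = 30.25 − 0.5(64/3 − (1/3)q_Y), which gives (5/6)q_Y = 235/12 ⇒ q_Y = 23.5.
Then q_Z = 64/3 − (1/3)·23.5 = 13.5.

23.5, 13.5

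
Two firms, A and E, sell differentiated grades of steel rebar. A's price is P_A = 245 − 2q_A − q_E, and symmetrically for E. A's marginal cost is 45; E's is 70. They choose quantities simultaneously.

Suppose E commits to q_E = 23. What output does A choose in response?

44.25

Firm A's profit: π = q_A(245 − 2q_A − q_E) − 45q_A.
∂π/∂q_A = 200 − 4q_A − q_E = 0 ⇒ q_A = 50 − 0.25q_E.
At q_E = 23: q_A = 50 − 0.25·23 = 44.25.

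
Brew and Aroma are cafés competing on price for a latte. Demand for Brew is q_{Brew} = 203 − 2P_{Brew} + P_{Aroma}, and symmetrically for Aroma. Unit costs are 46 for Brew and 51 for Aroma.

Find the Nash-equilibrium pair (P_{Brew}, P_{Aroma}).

99, 101

Brew's profit: π = (P_{Brew} − 46)(203 − 2P_{Brew} + P_{Aroma}).
∂π/∂P_{Brew} = 295 − 4P_{Brew} + P_{Aroma} = 0 ⇒ P_{Brew} = 73.75 + 0.25P_{Aroma}.
Similarly P_{Aroma} = 76.25 + 0.25P_{Brew}.
Plugging P_{Aroma} into Brew's best response: P_{Brew} = 73.75 + 0.25(76.25 + 0.25P_{Brew}) ⇒ 0.9375P_{Brew} = 92.8125, so P_{Brew} = 99.
Then P_{Aroma} = 76.25 + 0.25·99 = 101.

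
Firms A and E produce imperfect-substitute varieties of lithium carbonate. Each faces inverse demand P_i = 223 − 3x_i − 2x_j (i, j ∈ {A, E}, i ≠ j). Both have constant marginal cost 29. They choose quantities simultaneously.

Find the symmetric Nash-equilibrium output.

24.25

Firm A's profit: π = x_A(223 − 3x_A − 2x_E) − 29x_A.
∂π/∂x_A = 194 − 6x_A − 2x_E = 0 ⇒ x_A = 97/3 − (1/3)x_E.
Setting x_A = x_E in the reaction function: x_A = 97/3 − (1/3)x_A, so x_A = (97/3) / (4/3) = 24.25.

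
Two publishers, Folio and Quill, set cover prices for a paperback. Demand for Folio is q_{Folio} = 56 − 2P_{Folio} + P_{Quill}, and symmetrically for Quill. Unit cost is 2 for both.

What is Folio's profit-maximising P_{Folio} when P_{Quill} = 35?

23.75

Folio's profit: π = (P_{Folio} − 2)(56 − 2P_{Folio} + P_{Quill}).
∂π/∂P_{Folio} = 60 − 4P_{Folio} + P_{Quill} = 0 ⇒ P_{Folio} = 15 + 0.25P_{Quill}.
At P_{Quill} = 35: P_{Folio} = 15 + 0.25·35 = 23.75.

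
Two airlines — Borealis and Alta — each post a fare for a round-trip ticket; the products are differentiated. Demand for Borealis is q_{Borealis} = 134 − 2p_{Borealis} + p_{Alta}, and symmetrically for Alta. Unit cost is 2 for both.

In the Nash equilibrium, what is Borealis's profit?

3872

Borealis's profit: π = (p_{Borealis} − 2)(134 − 2p_{Borealis} + p_{Alta}).
∂π/∂p_{Borealis} = 138 − 4p_{Borealis} + p_{Alta} = 0 ⇒ p_{Borealis} = 34.5 + 0.25p_{Alta}.
The game is symmetric, so in equilibrium p_{Alta} = p_{Borealis}: the reaction function gives 0.75p_{Borealis} = 34.5, hence p_{Borealis} = 46.
q_{Borealis} = 134 − 2·46 + 46 = 88.
Profit = (46 − 2)·88 = 3872.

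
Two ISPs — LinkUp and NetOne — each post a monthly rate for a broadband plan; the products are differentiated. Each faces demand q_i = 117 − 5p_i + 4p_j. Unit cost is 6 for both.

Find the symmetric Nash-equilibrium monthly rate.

LinkUp's profit: π = (p_{LinkUp} − 6)(117 − 5p_{LinkUp} + 4p_{NetOne}).
∂π/∂p_{LinkUp} = 147 − 10p_{LinkUp} + 4p_{NetOne} = 0 ⇒ p_{LinkUp} = 14.7 + 0.4p_{NetOne}.
The game is symmetric, so in equilibrium p_{NetOne} = p_{LinkUp}: the reaction function gives 0.6p_{LinkUp} = 14.7, hence p_{LinkUp} = 24.5.

24.5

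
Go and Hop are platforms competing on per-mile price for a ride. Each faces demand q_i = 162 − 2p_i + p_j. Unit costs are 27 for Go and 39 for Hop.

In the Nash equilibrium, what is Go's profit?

Go's profit: π = (p_{Go} − 27)(162 − 2p_{Go} + p_{Hop}).
∂π/∂p_{Go} = 216 − 4p_{Go} + p_{Hop} = 0 ⇒ p_{Go} = 54 + 0.25p_{Hop}.
Similarly p_{Hop} = 60 + 0.25p_{Go}.
Solving the two reaction functions simultaneously: (1 − (0.25)(0.25))p_{Go} = 54 + 0.25·60, so 0.9375p_{Go} = 69 and p_{Go} = 73.6.
Then p_{Hop} = 60 + 0.25·73.6 = 78.4.
q_{Go} = 162 − 2·73.6 + 78.4 = 93.2.
Profit = (73.6 − 27)·93.2 = 4343.12.

4343.12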